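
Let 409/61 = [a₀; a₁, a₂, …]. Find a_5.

1

409 = 6·61 + 43   →  a_0 = 6
61 = 1·43 + 18   →  a_1 = 1
43 = 2·18 + 7   →  a_2 = 2
18 = 2·7 + 4   →  a_3 = 2
7 = 1·4 + 3   →  a_4 = 1
4 = 1·3 + 1   →  a_5 = 1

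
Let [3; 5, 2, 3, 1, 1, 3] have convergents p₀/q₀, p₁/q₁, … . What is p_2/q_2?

35/11

Using pₖ = aₖpₖ₋₁ + pₖ₋₂, qₖ = aₖqₖ₋₁ + qₖ₋₂ (with p₋₁=1, p₋₂=0, q₋₁=0, q₋₂=1):
  k=0: a=3, p=3, q=1
  k=1: a=5, p=16, q=5
  k=2: a=2, p=35, q=11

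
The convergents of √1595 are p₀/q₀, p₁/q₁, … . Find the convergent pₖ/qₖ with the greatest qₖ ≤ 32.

√1595 = [39; 1, 14, 1, 78, …] (period length 4).
Convergents:
  p_0/q_0 = 39/1
  p_1/q_1 = 40/1
  p_2/q_2 = 599/15
  p_3/q_3 = 639/16
  p_4/q_4 = 50441/1263
q_3 = 16 ≤ 32 < 1263 = q_4, so the answer is 639/16.

639/16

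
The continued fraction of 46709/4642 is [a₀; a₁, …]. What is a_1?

46709 = 10·4642 + 289   →  a_0 = 10
4642 = 16·289 + 18   →  a_1 = 16

16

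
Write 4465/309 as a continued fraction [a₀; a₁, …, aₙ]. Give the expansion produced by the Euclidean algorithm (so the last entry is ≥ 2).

4465 = 14×309 + 139
309 = 2×139 + 31
139 = 4×31 + 15
31 = 2×15 + 1
15 = 15×1 + 0  (stop)
So 4465/309 = [14; 2, 4, 2, 15].

[14; 2, 4, 2, 15]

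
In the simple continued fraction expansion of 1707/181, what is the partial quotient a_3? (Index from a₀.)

1707 = 9·181 + 78   →  a_0 = 9
181 = 2·78 + 25   →  a_1 = 2
78 = 3·25 + 3   →  a_2 = 3
25 = 8·3 + 1   →  a_3 = 8

8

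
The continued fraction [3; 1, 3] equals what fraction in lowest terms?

Using pₖ = aₖpₖ₋₁ + pₖ₋₂ and qₖ = aₖqₖ₋₁ + qₖ₋₂:
  k=0: a=3, p=3, q=1
  k=1: a=1, p=4, q=1
  k=2: a=3, p=15, q=4

15/4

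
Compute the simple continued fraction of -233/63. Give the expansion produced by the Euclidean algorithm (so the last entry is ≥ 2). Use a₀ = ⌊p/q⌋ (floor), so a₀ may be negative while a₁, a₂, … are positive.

-233 = -4×63 + 19
63 = 3×19 + 6
19 = 3×6 + 1
6 = 6×1 + 0  (stop)
So -233/63 = [-4; 3, 3, 6].

[-4; 3, 3, 6]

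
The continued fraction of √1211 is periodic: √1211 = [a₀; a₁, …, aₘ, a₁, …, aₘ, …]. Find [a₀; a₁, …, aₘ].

a₀ = ⌊√1211⌋ = 34.
With m₀=0, d₀=1 and mₖ₊₁ = dₖaₖ − mₖ, dₖ₊₁ = (n − mₖ₊₁²)/dₖ, aₖ₊₁ = ⌊(a₀+mₖ₊₁)/dₖ₊₁⌋:
  k=1: m=34, d=55, a=1
  k=2: m=21, d=14, a=3
  k=3: m=21, d=55, a=1
  k=4: m=34, d=1, a=68
d=1 and a=2a₀=68 at k=4, so the next step gives (m, d) = (34, 55) again — its k=1 value — and the period has length 4.

[34; 1, 3, 1, 68]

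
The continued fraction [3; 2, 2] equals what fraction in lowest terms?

17/5

Using pₖ = aₖpₖ₋₁ + pₖ₋₂ and qₖ = aₖqₖ₋₁ + qₖ₋₂:
  k=0: a=3, p=3, q=1
  k=1: a=2, p=7, q=2
  k=2: a=2, p=17, q=5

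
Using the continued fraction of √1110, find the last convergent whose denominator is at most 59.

√1110 = [33; 3, 6, 3, 66, …] (period length 4).
Convergents:
  p_0/q_0 = 33/1
  p_1/q_1 = 100/3
  p_2/q_2 = 633/19
  p_3/q_3 = 1999/60
q_2 = 19 ≤ 59 < 60 = q_3, so the answer is 633/19.

633/19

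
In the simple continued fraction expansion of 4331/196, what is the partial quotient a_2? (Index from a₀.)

4331 = 22·196 + 19   →  a_0 = 22
196 = 10·19 + 6   →  a_1 = 10
19 = 3·6 + 1   →  a_2 = 3

3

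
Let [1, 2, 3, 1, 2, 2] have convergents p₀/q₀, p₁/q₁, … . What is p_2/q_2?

10/7

Using pₖ = aₖpₖ₋₁ + pₖ₋₂, qₖ = aₖqₖ₋₁ + qₖ₋₂ (with p₋₁=1, p₋₂=0, q₋₁=0, q₋₂=1):
  k=0: a=1, p=1, q=1
  k=1: a=2, p=3, q=2
  k=2: a=3, p=10, q=7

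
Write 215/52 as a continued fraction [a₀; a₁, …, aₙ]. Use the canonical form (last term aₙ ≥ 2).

[4; 7, 2, 3]

215 = 4*52 + 7
52 = 7*7 + 3
7 = 2*3 + 1
3 = 3*1 + 0  (stop)
So 215/52 = [4; 7, 2, 3].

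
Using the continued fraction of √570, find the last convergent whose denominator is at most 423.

√570 = [23; 1, 6, 1, 46, …] (period length 4).
Convergents:
  p_0/q_0 = 23/1
  p_1/q_1 = 24/1
  p_2/q_2 = 167/7
  p_3/q_3 = 191/8
  p_4/q_4 = 8953/375
  p_5/q_5 = 9144/383
  p_6/q_6 = 63817/2673
q_5 = 383 ≤ 423 < 2673 = q_6, so the answer is 9144/383.

9144/383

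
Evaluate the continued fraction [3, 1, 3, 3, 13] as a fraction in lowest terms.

652/173

Fold from the inside: start with 13/1.
  3 + 1/13 = 40/13
  3 + 13/40 = 133/40
  1 + 40/133 = 173/133
  3 + 133/173 = 652/173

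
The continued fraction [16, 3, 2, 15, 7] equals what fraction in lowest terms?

12427/763

Fold from the inside: start with 7/1.
  15 + 1/7 = 106/7
  2 + 7/106 = 219/106
  3 + 106/219 = 763/219
  16 + 219/763 = 12427/763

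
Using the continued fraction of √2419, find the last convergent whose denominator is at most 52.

541/11

√2419 = [49; 5, 2, 5, 98, …] (period length 4).
Convergents:
  p_0/q_0 = 49/1
  p_1/q_1 = 246/5
  p_2/q_2 = 541/11
  p_3/q_3 = 2951/60
q_2 = 11 ≤ 52 < 60 = q_3, so the answer is 541/11.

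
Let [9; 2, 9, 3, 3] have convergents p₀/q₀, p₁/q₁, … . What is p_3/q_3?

Using pₖ = aₖpₖ₋₁ + pₖ₋₂, qₖ = aₖqₖ₋₁ + qₖ₋₂ (with p₋₁=1, p₋₂=0, q₋₁=0, q₋₂=1):
  k=0: a=9, p=9, q=1
  k=1: a=2, p=19, q=2
  k=2: a=9, p=180, q=19
  k=3: a=3, p=559, q=59

559/59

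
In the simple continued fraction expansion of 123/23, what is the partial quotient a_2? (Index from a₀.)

123 = 5·23 + 8   →  a_0 = 5
23 = 2·8 + 7   →  a_1 = 2
8 = 1·7 + 1   →  a_2 = 1

1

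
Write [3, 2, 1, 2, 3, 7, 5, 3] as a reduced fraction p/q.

Fold from the inside: start with 3/1.
  5 + 1/3 = 16/3
  7 + 3/16 = 115/16
  3 + 16/115 = 361/115
  2 + 115/361 = 837/361
  1 + 361/837 = 1198/837
  2 + 837/1198 = 3233/1198
  3 + 1198/3233 = 10897/3233

10897/3233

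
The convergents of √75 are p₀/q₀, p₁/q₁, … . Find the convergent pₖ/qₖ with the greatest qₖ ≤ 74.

459/53

√75 = [8; 1, 1, 1, 16, …] (period length 4).
Convergents:
  p_0/q_0 = 8/1
  p_1/q_1 = 9/1
  p_2/q_2 = 17/2
  p_3/q_3 = 26/3
  p_4/q_4 = 433/50
  p_5/q_5 = 459/53
  p_6/q_6 = 892/103
q_5 = 53 ≤ 74 < 103 = q_6, so the answer is 459/53.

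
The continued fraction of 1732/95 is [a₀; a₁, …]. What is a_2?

1732 = 18·95 + 22   →  a_0 = 18
95 = 4·22 + 7   →  a_1 = 4
22 = 3·7 + 1   →  a_2 = 3

3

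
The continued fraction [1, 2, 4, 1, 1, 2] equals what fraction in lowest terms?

Using pₖ = aₖpₖ₋₁ + pₖ₋₂ and qₖ = aₖqₖ₋₁ + qₖ₋₂:
  k=0: a=1, p=1, q=1
  k=1: a=2, p=3, q=2
  k=2: a=4, p=13, q=9
  k=3: a=1, p=16, q=11
  k=4: a=1, p=29, q=20
  k=5: a=2, p=74, q=51

74/51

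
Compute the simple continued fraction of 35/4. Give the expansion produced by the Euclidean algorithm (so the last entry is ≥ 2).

[8; 1, 3]

35 = 8×4 + 3
4 = 1×3 + 1
3 = 3×1 + 0  (stop)
So 35/4 = [8; 1, 3].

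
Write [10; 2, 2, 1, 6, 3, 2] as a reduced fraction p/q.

3576/343

Fold from the inside: start with 2/1.
  3 + 1/2 = 7/2
  6 + 2/7 = 44/7
  1 + 7/44 = 51/44
  2 + 44/51 = 146/51
  2 + 51/146 = 343/146
  10 + 146/343 = 3576/343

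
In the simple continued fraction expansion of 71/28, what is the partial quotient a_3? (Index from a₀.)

71 = 2·28 + 15   →  a_0 = 2
28 = 1·15 + 13   →  a_1 = 1
15 = 1·13 + 2   →  a_2 = 1
13 = 6·2 + 1   →  a_3 = 6

6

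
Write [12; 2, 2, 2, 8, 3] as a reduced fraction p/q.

3911/315

Fold from the inside: start with 3/1.
  8 + 1/3 = 25/3
  2 + 3/25 = 53/25
  2 + 25/53 = 131/53
  2 + 53/131 = 315/131
  12 + 131/315 = 3911/315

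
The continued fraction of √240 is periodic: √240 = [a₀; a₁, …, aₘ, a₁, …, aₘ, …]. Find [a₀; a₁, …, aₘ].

[15; 2, 30]

a₀ = ⌊√240⌋ = 15.
With m₀=0, d₀=1 and mₖ₊₁ = dₖaₖ − mₖ, dₖ₊₁ = (n − mₖ₊₁²)/dₖ, aₖ₊₁ = ⌊(a₀+mₖ₊₁)/dₖ₊₁⌋:
  k=1: m=15, d=15, a=2
  k=2: m=15, d=1, a=30
d=1 and a=2a₀=30 at k=2, so the next step gives (m, d) = (15, 15) again — its k=1 value — and the period has length 2.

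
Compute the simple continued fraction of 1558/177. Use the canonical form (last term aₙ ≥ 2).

1558 = 8×177 + 142
177 = 1×142 + 35
142 = 4×35 + 2
35 = 17×2 + 1
2 = 2×1 + 0  (stop)
So 1558/177 = [8; 1, 4, 17, 2].

[8; 1, 4, 17, 2]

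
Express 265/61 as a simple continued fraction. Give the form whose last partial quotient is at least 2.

[4; 2, 1, 9, 2]

265 = 4*61 + 21
61 = 2*21 + 19
21 = 1*19 + 2
19 = 9*2 + 1
2 = 2*1 + 0  (stop)
So 265/61 = [4; 2, 1, 9, 2].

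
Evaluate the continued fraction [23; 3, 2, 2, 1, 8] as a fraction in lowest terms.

4868/209

Fold from the inside: start with 8/1.
  1 + 1/8 = 9/8
  2 + 8/9 = 26/9
  2 + 9/26 = 61/26
  3 + 26/61 = 209/61
  23 + 61/209 = 4868/209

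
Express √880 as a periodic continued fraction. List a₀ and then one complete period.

a₀ = ⌊√880⌋ = 29.
With m₀=0, d₀=1 and mₖ₊₁ = dₖaₖ − mₖ, dₖ₊₁ = (n − mₖ₊₁²)/dₖ, aₖ₊₁ = ⌊(a₀+mₖ₊₁)/dₖ₊₁⌋:
  k=1: m=29, d=39, a=1
  k=2: m=10, d=20, a=1
  k=3: m=10, d=39, a=1
  k=4: m=29, d=1, a=58
d=1 and a=2a₀=58 at k=4, so the next step gives (m, d) = (29, 39) again — its k=1 value — and the period has length 4.

[29; 1, 1, 1, 58]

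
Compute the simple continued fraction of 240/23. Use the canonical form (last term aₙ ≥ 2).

[10; 2, 3, 3]

240 = 10*23 + 10
23 = 2*10 + 3
10 = 3*3 + 1
3 = 3*1 + 0  (stop)
So 240/23 = [10; 2, 3, 3].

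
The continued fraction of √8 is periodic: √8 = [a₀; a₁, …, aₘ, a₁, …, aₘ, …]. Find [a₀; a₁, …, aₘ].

[2; 1, 4]

a₀ = ⌊√8⌋ = 2.
With m₀=0, d₀=1 and mₖ₊₁ = dₖaₖ − mₖ, dₖ₊₁ = (n − mₖ₊₁²)/dₖ, aₖ₊₁ = ⌊(a₀+mₖ₊₁)/dₖ₊₁⌋:
  k=1: m=2, d=4, a=1
  k=2: m=2, d=1, a=4
d=1 and a=2a₀=4 at k=2, so the next step gives (m, d) = (2, 4) again — its k=1 value — and the period has length 2.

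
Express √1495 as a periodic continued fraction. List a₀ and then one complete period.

[38; 1, 1, 1, 76]

a₀ = ⌊√1495⌋ = 38.
With m₀=0, d₀=1 and mₖ₊₁ = dₖaₖ − mₖ, dₖ₊₁ = (n − mₖ₊₁²)/dₖ, aₖ₊₁ = ⌊(a₀+mₖ₊₁)/dₖ₊₁⌋:
  k=1: m=38, d=51, a=1
  k=2: m=13, d=26, a=1
  k=3: m=13, d=51, a=1
  k=4: m=38, d=1, a=76
d=1 and a=2a₀=76 at k=4, so the next step gives (m, d) = (38, 51) again — its k=1 value — and the period has length 4.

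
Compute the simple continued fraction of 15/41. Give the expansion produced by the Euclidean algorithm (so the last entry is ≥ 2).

[0; 2, 1, 2, 1, 3]

15 = 0×41 + 15
41 = 2×15 + 11
15 = 1×11 + 4
11 = 2×4 + 3
4 = 1×3 + 1
3 = 3×1 + 0  (stop)
So 15/41 = [0; 2, 1, 2, 1, 3].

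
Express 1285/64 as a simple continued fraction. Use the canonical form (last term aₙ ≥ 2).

[20; 12, 1, 4]

1285 = 20*64 + 5
64 = 12*5 + 4
5 = 1*4 + 1
4 = 4*1 + 0  (stop)
So 1285/64 = [20; 12, 1, 4].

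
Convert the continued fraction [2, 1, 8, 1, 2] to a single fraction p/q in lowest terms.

Fold from the inside: start with 2/1.
  1 + 1/2 = 3/2
  8 + 2/3 = 26/3
  1 + 3/26 = 29/26
  2 + 26/29 = 84/29

84/29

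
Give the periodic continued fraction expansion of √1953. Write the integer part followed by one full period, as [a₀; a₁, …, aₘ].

[44; 5, 5, 3, 12, 3, 5, 5, 88]

a₀ = ⌊√1953⌋ = 44.
With m₀=0, d₀=1 and mₖ₊₁ = dₖaₖ − mₖ, dₖ₊₁ = (n − mₖ₊₁²)/dₖ, aₖ₊₁ = ⌊(a₀+mₖ₊₁)/dₖ₊₁⌋:
  k=1: m=44, d=17, a=5
  k=2: m=41, d=16, a=5
  k=3: m=39, d=27, a=3
  k=4: m=42, d=7, a=12
  k=5: m=42, d=27, a=3
  k=6: m=39, d=16, a=5
  k=7: m=41, d=17, a=5
  k=8: m=44, d=1, a=88
d=1 and a=2a₀=88 at k=8, so the next step gives (m, d) = (44, 17) again — its k=1 value — and the period has length 8.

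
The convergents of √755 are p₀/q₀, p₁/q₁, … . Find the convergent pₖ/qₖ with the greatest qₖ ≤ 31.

√755 = [27; 2, 10, 2, 54, …] (period length 4).
Convergents:
  p_0/q_0 = 27/1
  p_1/q_1 = 55/2
  p_2/q_2 = 577/21
  p_3/q_3 = 1209/44
q_2 = 21 ≤ 31 < 44 = q_3, so the answer is 577/21.

577/21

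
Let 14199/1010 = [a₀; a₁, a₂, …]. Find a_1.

17

14199 = 14·1010 + 59   →  a_0 = 14
1010 = 17·59 + 7   →  a_1 = 17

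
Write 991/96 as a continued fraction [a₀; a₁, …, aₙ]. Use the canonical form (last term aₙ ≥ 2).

[10; 3, 10, 3]

991 = 10×96 + 31
96 = 3×31 + 3
31 = 10×3 + 1
3 = 3×1 + 0  (stop)
So 991/96 = [10; 3, 10, 3].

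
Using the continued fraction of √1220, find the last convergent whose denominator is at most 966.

33706/965

√1220 = [34; 1, 12, 1, 68, …] (period length 4).
Convergents:
  p_0/q_0 = 34/1
  p_1/q_1 = 35/1
  p_2/q_2 = 454/13
  p_3/q_3 = 489/14
  p_4/q_4 = 33706/965
  p_5/q_5 = 34195/979
q_4 = 965 ≤ 966 < 979 = q_5, so the answer is 33706/965.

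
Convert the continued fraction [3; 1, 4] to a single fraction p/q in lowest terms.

19/5

Using pₖ = aₖpₖ₋₁ + pₖ₋₂ and qₖ = aₖqₖ₋₁ + qₖ₋₂:
  k=0: a=3, p=3, q=1
  k=1: a=1, p=4, q=1
  k=2: a=4, p=19, q=5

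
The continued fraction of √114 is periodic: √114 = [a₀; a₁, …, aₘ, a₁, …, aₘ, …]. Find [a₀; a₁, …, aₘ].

[10; 1, 2, 10, 2, 1, 20]

a₀ = ⌊√114⌋ = 10.
With m₀=0, d₀=1 and mₖ₊₁ = dₖaₖ − mₖ, dₖ₊₁ = (n − mₖ₊₁²)/dₖ, aₖ₊₁ = ⌊(a₀+mₖ₊₁)/dₖ₊₁⌋:
  k=1: m=10, d=14, a=1
  k=2: m=4, d=7, a=2
  k=3: m=10, d=2, a=10
  k=4: m=10, d=7, a=2
  k=5: m=4, d=14, a=1
  k=6: m=10, d=1, a=20
d=1 and a=2a₀=20 at k=6, so the next step gives (m, d) = (10, 14) again — its k=1 value — and the period has length 6.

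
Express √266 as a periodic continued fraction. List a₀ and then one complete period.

[16; 3, 4, 3, 32]

a₀ = ⌊√266⌋ = 16.
With m₀=0, d₀=1 and mₖ₊₁ = dₖaₖ − mₖ, dₖ₊₁ = (n − mₖ₊₁²)/dₖ, aₖ₊₁ = ⌊(a₀+mₖ₊₁)/dₖ₊₁⌋:
  k=1: m=16, d=10, a=3
  k=2: m=14, d=7, a=4
  k=3: m=14, d=10, a=3
  k=4: m=16, d=1, a=32
d=1 and a=2a₀=32 at k=4, so the next step gives (m, d) = (16, 10) again — its k=1 value — and the period has length 4.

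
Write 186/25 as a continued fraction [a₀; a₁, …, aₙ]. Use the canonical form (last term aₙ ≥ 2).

186 = 7×25 + 11
25 = 2×11 + 3
11 = 3×3 + 2
3 = 1×2 + 1
2 = 2×1 + 0  (stop)
So 186/25 = [7; 2, 3, 1, 2].

[7; 2, 3, 1, 2]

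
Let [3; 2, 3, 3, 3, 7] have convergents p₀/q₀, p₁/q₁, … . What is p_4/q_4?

Using pₖ = aₖpₖ₋₁ + pₖ₋₂, qₖ = aₖqₖ₋₁ + qₖ₋₂ (with p₋₁=1, p₋₂=0, q₋₁=0, q₋₂=1):
  k=0: a=3, p=3, q=1
  k=1: a=2, p=7, q=2
  k=2: a=3, p=24, q=7
  k=3: a=3, p=79, q=23
  k=4: a=3, p=261, q=76

261/76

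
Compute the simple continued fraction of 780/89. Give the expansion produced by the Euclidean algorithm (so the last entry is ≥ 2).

[8; 1, 3, 4, 5]

780 = 8·89 + 68
89 = 1·68 + 21
68 = 3·21 + 5
21 = 4·5 + 1
5 = 5·1 + 0  (stop)
So 780/89 = [8; 1, 3, 4, 5].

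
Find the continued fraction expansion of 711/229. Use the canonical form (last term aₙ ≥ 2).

711 = 3·229 + 24
229 = 9·24 + 13
24 = 1·13 + 11
13 = 1·11 + 2
11 = 5·2 + 1
2 = 2·1 + 0  (stop)
So 711/229 = [3; 9, 1, 1, 5, 2].

[3; 9, 1, 1, 5, 2]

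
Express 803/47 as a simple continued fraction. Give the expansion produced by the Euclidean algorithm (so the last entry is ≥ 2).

803 = 17×47 + 4
47 = 11×4 + 3
4 = 1×3 + 1
3 = 3×1 + 0  (stop)
So 803/47 = [17; 11, 1, 3].

[17; 11, 1, 3]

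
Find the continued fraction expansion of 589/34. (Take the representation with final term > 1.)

589 = 17*34 + 11
34 = 3*11 + 1
11 = 11*1 + 0  (stop)
So 589/34 = [17; 3, 11].

[17; 3, 11]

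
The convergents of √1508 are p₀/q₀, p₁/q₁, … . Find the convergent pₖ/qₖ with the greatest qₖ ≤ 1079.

18135/467

√1508 = [38; 1, 4, 1, 76, …] (period length 4).
Convergents:
  p_0/q_0 = 38/1
  p_1/q_1 = 39/1
  p_2/q_2 = 194/5
  p_3/q_3 = 233/6
  p_4/q_4 = 17902/461
  p_5/q_5 = 18135/467
  p_6/q_6 = 90442/2329
q_5 = 467 ≤ 1079 < 2329 = q_6, so the answer is 18135/467.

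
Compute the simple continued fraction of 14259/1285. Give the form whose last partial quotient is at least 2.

14259 = 11·1285 + 124
1285 = 10·124 + 45
124 = 2·45 + 34
45 = 1·34 + 11
34 = 3·11 + 1
11 = 11·1 + 0  (stop)
So 14259/1285 = [11; 10, 2, 1, 3, 11].

[11; 10, 2, 1, 3, 11]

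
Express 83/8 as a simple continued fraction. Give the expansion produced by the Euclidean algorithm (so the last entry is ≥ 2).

83 = 10*8 + 3
8 = 2*3 + 2
3 = 1*2 + 1
2 = 2*1 + 0  (stop)
So 83/8 = [10; 2, 1, 2].

[10; 2, 1, 2]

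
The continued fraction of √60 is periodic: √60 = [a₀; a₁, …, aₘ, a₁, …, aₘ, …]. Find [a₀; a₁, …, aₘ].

a₀ = ⌊√60⌋ = 7.
With m₀=0, d₀=1 and mₖ₊₁ = dₖaₖ − mₖ, dₖ₊₁ = (n − mₖ₊₁²)/dₖ, aₖ₊₁ = ⌊(a₀+mₖ₊₁)/dₖ₊₁⌋:
  k=1: m=7, d=11, a=1
  k=2: m=4, d=4, a=2
  k=3: m=4, d=11, a=1
  k=4: m=7, d=1, a=14
d=1 and a=2a₀=14 at k=4, so the next step gives (m, d) = (7, 11) again — its k=1 value — and the period has length 4.

[7; 1, 2, 1, 14]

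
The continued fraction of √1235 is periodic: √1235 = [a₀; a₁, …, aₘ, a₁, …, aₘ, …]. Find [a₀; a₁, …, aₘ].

a₀ = ⌊√1235⌋ = 35.
With m₀=0, d₀=1 and mₖ₊₁ = dₖaₖ − mₖ, dₖ₊₁ = (n − mₖ₊₁²)/dₖ, aₖ₊₁ = ⌊(a₀+mₖ₊₁)/dₖ₊₁⌋:
  k=1: m=35, d=10, a=7
  k=2: m=35, d=1, a=70
d=1 and a=2a₀=70 at k=2, so the next step gives (m, d) = (35, 10) again — its k=1 value — and the period has length 2.

[35; 7, 70]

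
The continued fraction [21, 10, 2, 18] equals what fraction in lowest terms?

8185/388

Fold from the inside: start with 18/1.
  2 + 1/18 = 37/18
  10 + 18/37 = 388/37
  21 + 37/388 = 8185/388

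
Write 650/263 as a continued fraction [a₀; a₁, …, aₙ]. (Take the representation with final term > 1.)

[2; 2, 8, 3, 1, 3]

650 = 2·263 + 124
263 = 2·124 + 15
124 = 8·15 + 4
15 = 3·4 + 3
4 = 1·3 + 1
3 = 3·1 + 0  (stop)
So 650/263 = [2; 2, 8, 3, 1, 3].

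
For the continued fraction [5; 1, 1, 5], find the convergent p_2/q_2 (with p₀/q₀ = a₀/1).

11/2

Using pₖ = aₖpₖ₋₁ + pₖ₋₂, qₖ = aₖqₖ₋₁ + qₖ₋₂ (with p₋₁=1, p₋₂=0, q₋₁=0, q₋₂=1):
  k=0: a=5, p=5, q=1
  k=1: a=1, p=6, q=1
  k=2: a=1, p=11, q=2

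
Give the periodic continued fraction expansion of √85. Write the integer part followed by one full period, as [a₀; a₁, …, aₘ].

a₀ = ⌊√85⌋ = 9.
With m₀=0, d₀=1 and mₖ₊₁ = dₖaₖ − mₖ, dₖ₊₁ = (n − mₖ₊₁²)/dₖ, aₖ₊₁ = ⌊(a₀+mₖ₊₁)/dₖ₊₁⌋:
  k=1: m=9, d=4, a=4
  k=2: m=7, d=9, a=1
  k=3: m=2, d=9, a=1
  k=4: m=7, d=4, a=4
  k=5: m=9, d=1, a=18
d=1 and a=2a₀=18 at k=5, so the next step gives (m, d) = (9, 4) again — its k=1 value — and the period has length 5.

[9; 4, 1, 1, 4, 18]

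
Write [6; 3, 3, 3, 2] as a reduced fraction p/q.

479/76

Fold from the inside: start with 2/1.
  3 + 1/2 = 7/2
  3 + 2/7 = 23/7
  3 + 7/23 = 76/23
  6 + 23/76 = 479/76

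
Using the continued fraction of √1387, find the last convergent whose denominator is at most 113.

1229/33

√1387 = [37; 4, 8, 37, 8, 4, 74, …] (period length 6).
Convergents:
  p_0/q_0 = 37/1
  p_1/q_1 = 149/4
  p_2/q_2 = 1229/33
  p_3/q_3 = 45622/1225
q_2 = 33 ≤ 113 < 1225 = q_3, so the answer is 1229/33.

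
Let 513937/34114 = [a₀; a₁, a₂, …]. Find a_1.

15

513937 = 15·34114 + 2227   →  a_0 = 15
34114 = 15·2227 + 709   →  a_1 = 15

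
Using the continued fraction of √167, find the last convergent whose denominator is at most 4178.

√167 = [12; 1, 11, 1, 24, …] (period length 4).
Convergents:
  p_0/q_0 = 12/1
  p_1/q_1 = 13/1
  p_2/q_2 = 155/12
  p_3/q_3 = 168/13
  p_4/q_4 = 4187/324
  p_5/q_5 = 4355/337
  p_6/q_6 = 52092/4031
  p_7/q_7 = 56447/4368
q_6 = 4031 ≤ 4178 < 4368 = q_7, so the answer is 52092/4031.

52092/4031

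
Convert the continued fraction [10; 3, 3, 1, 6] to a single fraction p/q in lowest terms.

907/88

Using pₖ = aₖpₖ₋₁ + pₖ₋₂ and qₖ = aₖqₖ₋₁ + qₖ₋₂:
  k=0: a=10, p=10, q=1
  k=1: a=3, p=31, q=3
  k=2: a=3, p=103, q=10
  k=3: a=1, p=134, q=13
  k=4: a=6, p=907, q=88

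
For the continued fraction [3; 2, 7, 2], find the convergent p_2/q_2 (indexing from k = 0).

Using pₖ = aₖpₖ₋₁ + pₖ₋₂, qₖ = aₖqₖ₋₁ + qₖ₋₂ (with p₋₁=1, p₋₂=0, q₋₁=0, q₋₂=1):
  k=0: a=3, p=3, q=1
  k=1: a=2, p=7, q=2
  k=2: a=7, p=52, q=15

52/15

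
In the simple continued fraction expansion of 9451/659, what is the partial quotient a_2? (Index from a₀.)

9451 = 14·659 + 225   →  a_0 = 14
659 = 2·225 + 209   →  a_1 = 2
225 = 1·209 + 16   →  a_2 = 1

1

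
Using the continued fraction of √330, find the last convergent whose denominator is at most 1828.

√330 = [18; 6, 36, …] (period length 2).
Convergents:
  p_0/q_0 = 18/1
  p_1/q_1 = 109/6
  p_2/q_2 = 3942/217
  p_3/q_3 = 23761/1308
  p_4/q_4 = 859338/47305
q_3 = 1308 ≤ 1828 < 47305 = q_4, so the answer is 23761/1308.

23761/1308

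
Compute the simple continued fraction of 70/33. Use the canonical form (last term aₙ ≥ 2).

70 = 2·33 + 4
33 = 8·4 + 1
4 = 4·1 + 0  (stop)
So 70/33 = [2; 8, 4].

[2; 8, 4]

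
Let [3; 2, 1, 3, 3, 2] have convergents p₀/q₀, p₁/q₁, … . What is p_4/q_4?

Using pₖ = aₖpₖ₋₁ + pₖ₋₂, qₖ = aₖqₖ₋₁ + qₖ₋₂ (with p₋₁=1, p₋₂=0, q₋₁=0, q₋₂=1):
  k=0: a=3, p=3, q=1
  k=1: a=2, p=7, q=2
  k=2: a=1, p=10, q=3
  k=3: a=3, p=37, q=11
  k=4: a=3, p=121, q=36

121/36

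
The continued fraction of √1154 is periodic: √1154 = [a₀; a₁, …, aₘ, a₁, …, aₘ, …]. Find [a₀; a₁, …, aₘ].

a₀ = ⌊√1154⌋ = 33.
With m₀=0, d₀=1 and mₖ₊₁ = dₖaₖ − mₖ, dₖ₊₁ = (n − mₖ₊₁²)/dₖ, aₖ₊₁ = ⌊(a₀+mₖ₊₁)/dₖ₊₁⌋:
  k=1: m=33, d=65, a=1
  k=2: m=32, d=2, a=32
  k=3: m=32, d=65, a=1
  k=4: m=33, d=1, a=66
d=1 and a=2a₀=66 at k=4, so the next step gives (m, d) = (33, 65) again — its k=1 value — and the period has length 4.

[33; 1, 32, 1, 66]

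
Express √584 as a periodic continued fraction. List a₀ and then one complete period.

a₀ = ⌊√584⌋ = 24.

[24; 6, 48]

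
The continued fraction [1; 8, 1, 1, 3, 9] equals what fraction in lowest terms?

Fold from the inside: start with 9/1.
  3 + 1/9 = 28/9
  1 + 9/28 = 37/28
  1 + 28/37 = 65/37
  8 + 37/65 = 557/65
  1 + 65/557 = 622/557

622/557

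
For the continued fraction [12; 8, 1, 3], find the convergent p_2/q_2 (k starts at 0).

Using pₖ = aₖpₖ₋₁ + pₖ₋₂, qₖ = aₖqₖ₋₁ + qₖ₋₂ (with p₋₁=1, p₋₂=0, q₋₁=0, q₋₂=1):
  k=0: a=12, p=12, q=1
  k=1: a=8, p=97, q=8
  k=2: a=1, p=109, q=9

109/9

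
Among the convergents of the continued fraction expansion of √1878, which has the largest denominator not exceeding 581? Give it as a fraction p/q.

16901/390

√1878 = [43; 2, 1, 42, 1, 2, 86, …] (period length 6).
Convergents:
  p_0/q_0 = 43/1
  p_1/q_1 = 87/2
  p_2/q_2 = 130/3
  p_3/q_3 = 5547/128
  p_4/q_4 = 5677/131
  p_5/q_5 = 16901/390
  p_6/q_6 = 1459163/33671
q_5 = 390 ≤ 581 < 33671 = q_6, so the answer is 16901/390.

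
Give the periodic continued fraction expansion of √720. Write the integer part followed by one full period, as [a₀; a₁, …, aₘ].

a₀ = ⌊√720⌋ = 26.

[26; 1, 4, 1, 52]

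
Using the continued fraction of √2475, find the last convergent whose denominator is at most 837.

√2475 = [49; 1, 2, 1, 98, …] (period length 4).
Convergents:
  p_0/q_0 = 49/1
  p_1/q_1 = 50/1
  p_2/q_2 = 149/3
  p_3/q_3 = 199/4
  p_4/q_4 = 19651/395
  p_5/q_5 = 19850/399
  p_6/q_6 = 59351/1193
q_5 = 399 ≤ 837 < 1193 = q_6, so the answer is 19850/399.

19850/399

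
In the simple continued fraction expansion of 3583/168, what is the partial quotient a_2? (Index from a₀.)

3583 = 21·168 + 55   →  a_0 = 21
168 = 3·55 + 3   →  a_1 = 3
55 = 18·3 + 1   →  a_2 = 18

18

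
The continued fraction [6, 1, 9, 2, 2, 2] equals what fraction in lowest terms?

863/125

Fold from the inside: start with 2/1.
  2 + 1/2 = 5/2
  2 + 2/5 = 12/5
  9 + 5/12 = 113/12
  1 + 12/113 = 125/113
  6 + 113/125 = 863/125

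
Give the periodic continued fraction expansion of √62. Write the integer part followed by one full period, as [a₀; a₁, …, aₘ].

a₀ = ⌊√62⌋ = 7.
With m₀=0, d₀=1 and mₖ₊₁ = dₖaₖ − mₖ, dₖ₊₁ = (n − mₖ₊₁²)/dₖ, aₖ₊₁ = ⌊(a₀+mₖ₊₁)/dₖ₊₁⌋:
  k=1: m=7, d=13, a=1
  k=2: m=6, d=2, a=6
  k=3: m=6, d=13, a=1
  k=4: m=7, d=1, a=14
d=1 and a=2a₀=14 at k=4, so the next step gives (m, d) = (7, 13) again — its k=1 value — and the period has length 4.

[7; 1, 6, 1, 14]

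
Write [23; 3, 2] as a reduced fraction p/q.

Fold from the inside: start with 2/1.
  3 + 1/2 = 7/2
  23 + 2/7 = 163/7

163/7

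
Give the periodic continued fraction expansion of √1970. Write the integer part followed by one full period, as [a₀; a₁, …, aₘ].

a₀ = ⌊√1970⌋ = 44.

[44; 2, 1, 1, 2, 88]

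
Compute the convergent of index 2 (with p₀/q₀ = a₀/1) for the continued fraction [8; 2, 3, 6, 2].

Using pₖ = aₖpₖ₋₁ + pₖ₋₂, qₖ = aₖqₖ₋₁ + qₖ₋₂ (with p₋₁=1, p₋₂=0, q₋₁=0, q₋₂=1):
  k=0: a=8, p=8, q=1
  k=1: a=2, p=17, q=2
  k=2: a=3, p=59, q=7

59/7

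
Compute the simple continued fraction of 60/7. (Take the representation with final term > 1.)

[8; 1, 1, 3]

60 = 8×7 + 4
7 = 1×4 + 3
4 = 1×3 + 1
3 = 3×1 + 0  (stop)
So 60/7 = [8; 1, 1, 3].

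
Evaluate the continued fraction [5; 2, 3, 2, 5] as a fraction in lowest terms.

Fold from the inside: start with 5/1.
  2 + 1/5 = 11/5
  3 + 5/11 = 38/11
  2 + 11/38 = 87/38
  5 + 38/87 = 473/87

473/87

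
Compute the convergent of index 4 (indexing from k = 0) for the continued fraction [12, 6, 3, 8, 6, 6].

11757/967

Using pₖ = aₖpₖ₋₁ + pₖ₋₂, qₖ = aₖqₖ₋₁ + qₖ₋₂ (with p₋₁=1, p₋₂=0, q₋₁=0, q₋₂=1):
  k=0: a=12, p=12, q=1
  k=1: a=6, p=73, q=6
  k=2: a=3, p=231, q=19
  k=3: a=8, p=1921, q=158
  k=4: a=6, p=11757, q=967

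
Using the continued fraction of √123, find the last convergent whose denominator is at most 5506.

√123 = [11; 11, 22, …] (period length 2).
Convergents:
  p_0/q_0 = 11/1
  p_1/q_1 = 122/11
  p_2/q_2 = 2695/243
  p_3/q_3 = 29767/2684
  p_4/q_4 = 657569/59291
q_3 = 2684 ≤ 5506 < 59291 = q_4, so the answer is 29767/2684.

29767/2684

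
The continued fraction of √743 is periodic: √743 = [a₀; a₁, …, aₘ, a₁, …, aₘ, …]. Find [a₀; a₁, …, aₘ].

[27; 3, 1, 7, 27, 7, 1, 3, 54]

a₀ = ⌊√743⌋ = 27.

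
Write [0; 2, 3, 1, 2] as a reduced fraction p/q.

Fold from the inside: start with 2/1.
  1 + 1/2 = 3/2
  3 + 2/3 = 11/3
  2 + 3/11 = 25/11
  0 + 11/25 = 11/25

11/25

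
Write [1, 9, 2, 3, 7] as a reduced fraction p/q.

Using pₖ = aₖpₖ₋₁ + pₖ₋₂ and qₖ = aₖqₖ₋₁ + qₖ₋₂:
  k=0: a=1, p=1, q=1
  k=1: a=9, p=10, q=9
  k=2: a=2, p=21, q=19
  k=3: a=3, p=73, q=66
  k=4: a=7, p=532, q=481

532/481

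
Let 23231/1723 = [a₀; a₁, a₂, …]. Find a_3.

23231 = 13·1723 + 832   →  a_0 = 13
1723 = 2·832 + 59   →  a_1 = 2
832 = 14·59 + 6   →  a_2 = 14
59 = 9·6 + 5   →  a_3 = 9

9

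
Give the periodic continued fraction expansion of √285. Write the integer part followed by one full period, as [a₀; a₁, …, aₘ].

a₀ = ⌊√285⌋ = 16.
With m₀=0, d₀=1 and mₖ₊₁ = dₖaₖ − mₖ, dₖ₊₁ = (n − mₖ₊₁²)/dₖ, aₖ₊₁ = ⌊(a₀+mₖ₊₁)/dₖ₊₁⌋:
  k=1: m=16, d=29, a=1
  k=2: m=13, d=4, a=7
  k=3: m=15, d=15, a=2
  k=4: m=15, d=4, a=7
  k=5: m=13, d=29, a=1
  k=6: m=16, d=1, a=32
d=1 and a=2a₀=32 at k=6, so the next step gives (m, d) = (16, 29) again — its k=1 value — and the period has length 6.

[16; 1, 7, 2, 7, 1, 32]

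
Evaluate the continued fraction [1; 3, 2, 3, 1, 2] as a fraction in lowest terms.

Using pₖ = aₖpₖ₋₁ + pₖ₋₂ and qₖ = aₖqₖ₋₁ + qₖ₋₂:
  k=0: a=1, p=1, q=1
  k=1: a=3, p=4, q=3
  k=2: a=2, p=9, q=7
  k=3: a=3, p=31, q=24
  k=4: a=1, p=40, q=31
  k=5: a=2, p=111, q=86

111/86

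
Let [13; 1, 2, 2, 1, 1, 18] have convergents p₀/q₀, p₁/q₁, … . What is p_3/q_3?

96/7

Using pₖ = aₖpₖ₋₁ + pₖ₋₂, qₖ = aₖqₖ₋₁ + qₖ₋₂ (with p₋₁=1, p₋₂=0, q₋₁=0, q₋₂=1):
  k=0: a=13, p=13, q=1
  k=1: a=1, p=14, q=1
  k=2: a=2, p=41, q=3
  k=3: a=2, p=96, q=7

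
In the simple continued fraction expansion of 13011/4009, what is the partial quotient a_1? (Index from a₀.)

4

13011 = 3·4009 + 984   →  a_0 = 3
4009 = 4·984 + 73   →  a_1 = 4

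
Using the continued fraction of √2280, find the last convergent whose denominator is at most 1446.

54673/1145

√2280 = [47; 1, 2, 1, 94, …] (period length 4).
Convergents:
  p_0/q_0 = 47/1
  p_1/q_1 = 48/1
  p_2/q_2 = 143/3
  p_3/q_3 = 191/4
  p_4/q_4 = 18097/379
  p_5/q_5 = 18288/383
  p_6/q_6 = 54673/1145
  p_7/q_7 = 72961/1528
q_6 = 1145 ≤ 1446 < 1528 = q_7, so the answer is 54673/1145.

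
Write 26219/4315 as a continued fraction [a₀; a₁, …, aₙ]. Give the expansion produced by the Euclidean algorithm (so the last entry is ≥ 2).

[6; 13, 8, 1, 1, 1, 12]

26219 = 6*4315 + 329
4315 = 13*329 + 38
329 = 8*38 + 25
38 = 1*25 + 13
25 = 1*13 + 12
13 = 1*12 + 1
12 = 12*1 + 0  (stop)
So 26219/4315 = [6; 13, 8, 1, 1, 1, 12].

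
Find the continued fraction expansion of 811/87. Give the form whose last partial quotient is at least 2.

[9; 3, 9, 3]

811 = 9*87 + 28
87 = 3*28 + 3
28 = 9*3 + 1
3 = 3*1 + 0  (stop)
So 811/87 = [9; 3, 9, 3].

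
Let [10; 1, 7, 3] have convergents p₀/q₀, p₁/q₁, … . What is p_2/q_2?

Using pₖ = aₖpₖ₋₁ + pₖ₋₂, qₖ = aₖqₖ₋₁ + qₖ₋₂ (with p₋₁=1, p₋₂=0, q₋₁=0, q₋₂=1):
  k=0: a=10, p=10, q=1
  k=1: a=1, p=11, q=1
  k=2: a=7, p=87, q=8

87/8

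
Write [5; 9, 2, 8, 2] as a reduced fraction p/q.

1741/341

Using pₖ = aₖpₖ₋₁ + pₖ₋₂ and qₖ = aₖqₖ₋₁ + qₖ₋₂:
  k=0: a=5, p=5, q=1
  k=1: a=9, p=46, q=9
  k=2: a=2, p=97, q=19
  k=3: a=8, p=822, q=161
  k=4: a=2, p=1741, q=341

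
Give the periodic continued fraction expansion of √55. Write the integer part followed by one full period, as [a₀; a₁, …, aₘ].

[7; 2, 2, 2, 14]

a₀ = ⌊√55⌋ = 7.
With m₀=0, d₀=1 and mₖ₊₁ = dₖaₖ − mₖ, dₖ₊₁ = (n − mₖ₊₁²)/dₖ, aₖ₊₁ = ⌊(a₀+mₖ₊₁)/dₖ₊₁⌋:
  k=1: m=7, d=6, a=2
  k=2: m=5, d=5, a=2
  k=3: m=5, d=6, a=2
  k=4: m=7, d=1, a=14
d=1 and a=2a₀=14 at k=4, so the next step gives (m, d) = (7, 6) again — its k=1 value — and the period has length 4.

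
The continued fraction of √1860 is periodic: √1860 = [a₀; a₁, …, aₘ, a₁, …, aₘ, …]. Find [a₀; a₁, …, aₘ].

a₀ = ⌊√1860⌋ = 43.
With m₀=0, d₀=1 and mₖ₊₁ = dₖaₖ − mₖ, dₖ₊₁ = (n − mₖ₊₁²)/dₖ, aₖ₊₁ = ⌊(a₀+mₖ₊₁)/dₖ₊₁⌋:
  k=1: m=43, d=11, a=7
  k=2: m=34, d=64, a=1
  k=3: m=30, d=15, a=4
  k=4: m=30, d=64, a=1
  k=5: m=34, d=11, a=7
  k=6: m=43, d=1, a=86
d=1 and a=2a₀=86 at k=6, so the next step gives (m, d) = (43, 11) again — its k=1 value — and the period has length 6.

[43; 7, 1, 4, 1, 7, 86]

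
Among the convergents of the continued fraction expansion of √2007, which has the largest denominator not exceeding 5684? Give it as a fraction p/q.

√2007 = [44; 1, 3, 1, 88, …] (period length 4).
Convergents:
  p_0/q_0 = 44/1
  p_1/q_1 = 45/1
  p_2/q_2 = 179/4
  p_3/q_3 = 224/5
  p_4/q_4 = 19891/444
  p_5/q_5 = 20115/449
  p_6/q_6 = 80236/1791
  p_7/q_7 = 100351/2240
  p_8/q_8 = 8911124/198911
q_7 = 2240 ≤ 5684 < 198911 = q_8, so the answer is 100351/2240.

100351/2240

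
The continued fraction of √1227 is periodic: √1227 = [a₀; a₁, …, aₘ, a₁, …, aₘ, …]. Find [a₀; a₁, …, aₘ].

[35; 35, 70]

a₀ = ⌊√1227⌋ = 35.
With m₀=0, d₀=1 and mₖ₊₁ = dₖaₖ − mₖ, dₖ₊₁ = (n − mₖ₊₁²)/dₖ, aₖ₊₁ = ⌊(a₀+mₖ₊₁)/dₖ₊₁⌋:
  k=1: m=35, d=2, a=35
  k=2: m=35, d=1, a=70
d=1 and a=2a₀=70 at k=2, so the next step gives (m, d) = (35, 2) again — its k=1 value — and the period has length 2.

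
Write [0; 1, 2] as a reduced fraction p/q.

Using pₖ = aₖpₖ₋₁ + pₖ₋₂ and qₖ = aₖqₖ₋₁ + qₖ₋₂:
  k=0: a=0, p=0, q=1
  k=1: a=1, p=1, q=1
  k=2: a=2, p=2, q=3

2/3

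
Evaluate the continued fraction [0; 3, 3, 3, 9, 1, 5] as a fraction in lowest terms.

Using pₖ = aₖpₖ₋₁ + pₖ₋₂ and qₖ = aₖqₖ₋₁ + qₖ₋₂:
  k=0: a=0, p=0, q=1
  k=1: a=3, p=1, q=3
  k=2: a=3, p=3, q=10
  k=3: a=3, p=10, q=33
  k=4: a=9, p=93, q=307
  k=5: a=1, p=103, q=340
  k=6: a=5, p=608, q=2007

608/2007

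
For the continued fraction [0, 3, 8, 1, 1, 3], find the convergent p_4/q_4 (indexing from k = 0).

17/53

Using pₖ = aₖpₖ₋₁ + pₖ₋₂, qₖ = aₖqₖ₋₁ + qₖ₋₂ (with p₋₁=1, p₋₂=0, q₋₁=0, q₋₂=1):
  k=0: a=0, p=0, q=1
  k=1: a=3, p=1, q=3
  k=2: a=8, p=8, q=25
  k=3: a=1, p=9, q=28
  k=4: a=1, p=17, q=53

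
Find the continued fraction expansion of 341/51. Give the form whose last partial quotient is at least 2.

[6; 1, 2, 5, 3]

341 = 6·51 + 35
51 = 1·35 + 16
35 = 2·16 + 3
16 = 5·3 + 1
3 = 3·1 + 0  (stop)
So 341/51 = [6; 1, 2, 5, 3].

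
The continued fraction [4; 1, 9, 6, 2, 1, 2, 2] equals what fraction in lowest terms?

6024/1229

Using pₖ = aₖpₖ₋₁ + pₖ₋₂ and qₖ = aₖqₖ₋₁ + qₖ₋₂:
  k=0: a=4, p=4, q=1
  k=1: a=1, p=5, q=1
  k=2: a=9, p=49, q=10
  k=3: a=6, p=299, q=61
  k=4: a=2, p=647, q=132
  k=5: a=1, p=946, q=193
  k=6: a=2, p=2539, q=518
  k=7: a=2, p=6024, q=1229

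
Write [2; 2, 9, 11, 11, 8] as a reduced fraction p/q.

Using pₖ = aₖpₖ₋₁ + pₖ₋₂ and qₖ = aₖqₖ₋₁ + qₖ₋₂:
  k=0: a=2, p=2, q=1
  k=1: a=2, p=5, q=2
  k=2: a=9, p=47, q=19
  k=3: a=11, p=522, q=211
  k=4: a=11, p=5789, q=2340
  k=5: a=8, p=46834, q=18931

46834/18931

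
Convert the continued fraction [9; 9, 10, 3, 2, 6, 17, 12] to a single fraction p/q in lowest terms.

7937659/871320

Using pₖ = aₖpₖ₋₁ + pₖ₋₂ and qₖ = aₖqₖ₋₁ + qₖ₋₂:
  k=0: a=9, p=9, q=1
  k=1: a=9, p=82, q=9
  k=2: a=10, p=829, q=91
  k=3: a=3, p=2569, q=282
  k=4: a=2, p=5967, q=655
  k=5: a=6, p=38371, q=4212
  k=6: a=17, p=658274, q=72259
  k=7: a=12, p=7937659, q=871320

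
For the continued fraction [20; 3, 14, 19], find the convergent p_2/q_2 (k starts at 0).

Using pₖ = aₖpₖ₋₁ + pₖ₋₂, qₖ = aₖqₖ₋₁ + qₖ₋₂ (with p₋₁=1, p₋₂=0, q₋₁=0, q₋₂=1):
  k=0: a=20, p=20, q=1
  k=1: a=3, p=61, q=3
  k=2: a=14, p=874, q=43

874/43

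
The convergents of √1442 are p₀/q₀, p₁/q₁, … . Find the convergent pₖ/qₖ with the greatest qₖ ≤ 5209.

109630/2887

√1442 = [37; 1, 36, 1, 74, …] (period length 4).
Convergents:
  p_0/q_0 = 37/1
  p_1/q_1 = 38/1
  p_2/q_2 = 1405/37
  p_3/q_3 = 1443/38
  p_4/q_4 = 108187/2849
  p_5/q_5 = 109630/2887
  p_6/q_6 = 4054867/106781
q_5 = 2887 ≤ 5209 < 106781 = q_6, so the answer is 109630/2887.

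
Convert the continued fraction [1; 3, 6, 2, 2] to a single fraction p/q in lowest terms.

Using pₖ = aₖpₖ₋₁ + pₖ₋₂ and qₖ = aₖqₖ₋₁ + qₖ₋₂:
  k=0: a=1, p=1, q=1
  k=1: a=3, p=4, q=3
  k=2: a=6, p=25, q=19
  k=3: a=2, p=54, q=41
  k=4: a=2, p=133, q=101

133/101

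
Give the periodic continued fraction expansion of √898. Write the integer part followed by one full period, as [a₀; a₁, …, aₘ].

[29; 1, 28, 1, 58]

a₀ = ⌊√898⌋ = 29.
With m₀=0, d₀=1 and mₖ₊₁ = dₖaₖ − mₖ, dₖ₊₁ = (n − mₖ₊₁²)/dₖ, aₖ₊₁ = ⌊(a₀+mₖ₊₁)/dₖ₊₁⌋:
  k=1: m=29, d=57, a=1
  k=2: m=28, d=2, a=28
  k=3: m=28, d=57, a=1
  k=4: m=29, d=1, a=58
d=1 and a=2a₀=58 at k=4, so the next step gives (m, d) = (29, 57) again — its k=1 value — and the period has length 4.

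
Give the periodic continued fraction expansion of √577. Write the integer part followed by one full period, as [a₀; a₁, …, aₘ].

a₀ = ⌊√577⌋ = 24.
With m₀=0, d₀=1 and mₖ₊₁ = dₖaₖ − mₖ, dₖ₊₁ = (n − mₖ₊₁²)/dₖ, aₖ₊₁ = ⌊(a₀+mₖ₊₁)/dₖ₊₁⌋:
  k=1: m=24, d=1, a=48
d=1 and a=2a₀=48 at k=1, so the next step gives (m, d) = (24, 1) again — its k=1 value — and the period has length 1.

[24; 48]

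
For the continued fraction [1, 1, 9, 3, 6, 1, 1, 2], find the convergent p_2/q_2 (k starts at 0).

19/10

Using pₖ = aₖpₖ₋₁ + pₖ₋₂, qₖ = aₖqₖ₋₁ + qₖ₋₂ (with p₋₁=1, p₋₂=0, q₋₁=0, q₋₂=1):
  k=0: a=1, p=1, q=1
  k=1: a=1, p=2, q=1
  k=2: a=9, p=19, q=10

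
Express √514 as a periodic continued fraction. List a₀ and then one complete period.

[22; 1, 2, 22, 2, 1, 44]

a₀ = ⌊√514⌋ = 22.
With m₀=0, d₀=1 and mₖ₊₁ = dₖaₖ − mₖ, dₖ₊₁ = (n − mₖ₊₁²)/dₖ, aₖ₊₁ = ⌊(a₀+mₖ₊₁)/dₖ₊₁⌋:
  k=1: m=22, d=30, a=1
  k=2: m=8, d=15, a=2
  k=3: m=22, d=2, a=22
  k=4: m=22, d=15, a=2
  k=5: m=8, d=30, a=1
  k=6: m=22, d=1, a=44
d=1 and a=2a₀=44 at k=6, so the next step gives (m, d) = (22, 30) again — its k=1 value — and the period has length 6.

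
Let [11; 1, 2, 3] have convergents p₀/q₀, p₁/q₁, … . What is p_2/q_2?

35/3

Using pₖ = aₖpₖ₋₁ + pₖ₋₂, qₖ = aₖqₖ₋₁ + qₖ₋₂ (with p₋₁=1, p₋₂=0, q₋₁=0, q₋₂=1):
  k=0: a=11, p=11, q=1
  k=1: a=1, p=12, q=1
  k=2: a=2, p=35, q=3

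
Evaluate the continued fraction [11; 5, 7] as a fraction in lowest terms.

403/36

Fold from the inside: start with 7/1.
  5 + 1/7 = 36/7
  11 + 7/36 = 403/36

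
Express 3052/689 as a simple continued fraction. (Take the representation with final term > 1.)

[4; 2, 3, 19, 2, 2]

3052 = 4·689 + 296
689 = 2·296 + 97
296 = 3·97 + 5
97 = 19·5 + 2
5 = 2·2 + 1
2 = 2·1 + 0  (stop)
So 3052/689 = [4; 2, 3, 19, 2, 2].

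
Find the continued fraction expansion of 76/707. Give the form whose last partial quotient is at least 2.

[0; 9, 3, 3, 3, 2]

76 = 0×707 + 76
707 = 9×76 + 23
76 = 3×23 + 7
23 = 3×7 + 2
7 = 3×2 + 1
2 = 2×1 + 0  (stop)
So 76/707 = [0; 9, 3, 3, 3, 2].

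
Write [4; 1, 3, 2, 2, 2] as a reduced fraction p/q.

253/53

Using pₖ = aₖpₖ₋₁ + pₖ₋₂ and qₖ = aₖqₖ₋₁ + qₖ₋₂:
  k=0: a=4, p=4, q=1
  k=1: a=1, p=5, q=1
  k=2: a=3, p=19, q=4
  k=3: a=2, p=43, q=9
  k=4: a=2, p=105, q=22
  k=5: a=2, p=253, q=53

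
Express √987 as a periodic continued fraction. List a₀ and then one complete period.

a₀ = ⌊√987⌋ = 31.

[31; 2, 2, 2, 62]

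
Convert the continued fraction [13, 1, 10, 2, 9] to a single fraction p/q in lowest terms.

Fold from the inside: start with 9/1.
  2 + 1/9 = 19/9
  10 + 9/19 = 199/19
  1 + 19/199 = 218/199
  13 + 199/218 = 3033/218

3033/218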